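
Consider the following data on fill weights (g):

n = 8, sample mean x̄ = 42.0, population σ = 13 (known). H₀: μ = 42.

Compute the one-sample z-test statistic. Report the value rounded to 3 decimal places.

test statistic = 0.000

SE = σ/√n = 13/√8 = 4.5962
z = (x̄−μ₀)/SE = (42.0−42)/4.5962 = 0.0000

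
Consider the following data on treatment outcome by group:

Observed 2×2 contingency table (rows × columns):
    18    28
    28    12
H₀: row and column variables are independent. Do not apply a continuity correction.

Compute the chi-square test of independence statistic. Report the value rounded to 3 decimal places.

test statistic = 8.195

Row totals [46, 40], col totals [46, 40], n=86
χ² = (18−24.60)²/24.60 + (28−21.40)²/21.40 + (28−21.40)²/21.40 + (12−18.60)²/18.60 = 8.1952
df = 1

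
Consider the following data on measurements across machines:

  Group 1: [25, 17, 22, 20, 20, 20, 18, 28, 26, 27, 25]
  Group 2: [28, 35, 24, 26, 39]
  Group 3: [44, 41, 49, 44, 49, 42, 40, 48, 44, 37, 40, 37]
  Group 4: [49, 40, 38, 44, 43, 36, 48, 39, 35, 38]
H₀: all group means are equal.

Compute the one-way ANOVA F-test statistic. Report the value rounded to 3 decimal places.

test statistic = 46.611

Group means [22.55, 30.40, 42.92, 41.00], grand mean 34.868
SSB = Σnᵢ(x̄ᵢ−x̄)² = 2923.498; SSW = ΣΣ(x−x̄ᵢ)² = 710.844
MSB = 2923.498/3 = 974.4994; MSW = 710.844/34 = 20.9072
F = MSB/MSW = 46.6108
df = (3, 34)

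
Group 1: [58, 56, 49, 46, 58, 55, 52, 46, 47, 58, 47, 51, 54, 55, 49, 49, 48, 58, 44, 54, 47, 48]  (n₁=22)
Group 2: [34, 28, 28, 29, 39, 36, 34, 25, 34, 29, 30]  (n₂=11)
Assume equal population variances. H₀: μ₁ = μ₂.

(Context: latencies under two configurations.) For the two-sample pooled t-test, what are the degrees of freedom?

df = n₁ + n₂ − 2 = 22 + 11 − 2 = 31

degrees of freedom = 31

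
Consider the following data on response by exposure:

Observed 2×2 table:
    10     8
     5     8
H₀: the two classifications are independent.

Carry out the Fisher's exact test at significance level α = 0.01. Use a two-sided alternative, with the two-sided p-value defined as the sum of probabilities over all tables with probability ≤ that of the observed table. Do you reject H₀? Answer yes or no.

Margins: r₁=18, r₂=13, c₁=15, c₂=16, n=31
p_obs = C(18,10)·C(13,5)/C(31,15); sum pmf over tables with pmf ≤ p_obs
p-value (two-sided) = 0.47255
At α=0.01: p ≥ α → fail to reject H₀

reject H₀: no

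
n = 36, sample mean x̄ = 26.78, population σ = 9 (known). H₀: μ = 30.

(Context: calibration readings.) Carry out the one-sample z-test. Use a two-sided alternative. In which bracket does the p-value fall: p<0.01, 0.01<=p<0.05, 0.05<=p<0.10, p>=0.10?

p-value bracket: 0.01<=p<0.05

SE = σ/√n = 9/√36 = 1.5000
z = (x̄−μ₀)/SE = (26.78−30)/1.5000 = -2.1467
p-value (two-sided) = 0.03182
→ bracket: 0.01<=p<0.05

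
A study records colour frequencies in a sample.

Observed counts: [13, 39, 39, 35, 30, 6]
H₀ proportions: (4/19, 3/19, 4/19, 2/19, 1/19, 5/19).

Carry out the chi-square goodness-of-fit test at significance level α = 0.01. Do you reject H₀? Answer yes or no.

reject H₀: yes

n = 162; E_i = n·p_i = [34.11, 25.58, 34.11, 17.05, 8.53, 42.63]
χ² = (13−34.11)²/34.11 + (39−25.58)²/25.58 + (39−34.11)²/34.11 + (35−17.05)²/17.05 + (30−8.53)²/8.53 + (6−42.63)²/42.63 = 125.2519
df = 5
p-value (upper-tail) = 0.00000
At α=0.01: p < α → reject H₀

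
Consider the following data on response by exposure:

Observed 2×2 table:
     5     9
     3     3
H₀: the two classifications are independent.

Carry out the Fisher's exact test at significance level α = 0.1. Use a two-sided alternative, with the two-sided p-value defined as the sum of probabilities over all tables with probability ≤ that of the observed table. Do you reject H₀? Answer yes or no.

Margins: r₁=14, r₂=6, c₁=8, c₂=12, n=20
p_obs = C(14,5)·C(6,3)/C(20,8); sum pmf over tables with pmf ≤ p_obs
p-value (two-sided) = 0.64241
At α=0.1: p ≥ α → fail to reject H₀

reject H₀: no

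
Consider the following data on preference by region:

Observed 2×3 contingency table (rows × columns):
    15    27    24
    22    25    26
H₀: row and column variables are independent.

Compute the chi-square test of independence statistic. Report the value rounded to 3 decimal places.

test statistic = 1.132

Row totals [66, 73], col totals [37, 52, 50], n=139
χ² = (15−17.57)²/17.57 + (27−24.69)²/24.69 + (24−23.74)²/23.74 + (22−19.43)²/19.43 + (25−27.31)²/27.31 + (26−26.26)²/26.26 = 1.1316
df = 2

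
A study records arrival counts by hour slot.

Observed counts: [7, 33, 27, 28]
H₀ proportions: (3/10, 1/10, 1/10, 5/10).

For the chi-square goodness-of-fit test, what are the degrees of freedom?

degrees of freedom = 3

df = k − 1 = 4 − 1 = 3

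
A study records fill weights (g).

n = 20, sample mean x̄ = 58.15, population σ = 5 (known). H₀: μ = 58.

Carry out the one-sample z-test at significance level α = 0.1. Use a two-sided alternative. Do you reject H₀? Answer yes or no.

SE = σ/√n = 5/√20 = 1.1180
z = (x̄−μ₀)/SE = (58.15−58)/1.1180 = 0.1342
p-value (two-sided) = 0.89327
At α=0.1: p ≥ α → fail to reject H₀

reject H₀: no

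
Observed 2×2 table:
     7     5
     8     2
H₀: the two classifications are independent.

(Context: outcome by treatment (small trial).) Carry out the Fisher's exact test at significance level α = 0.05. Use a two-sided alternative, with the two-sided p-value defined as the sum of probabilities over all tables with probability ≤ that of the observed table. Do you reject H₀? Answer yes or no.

Margins: r₁=12, r₂=10, c₁=15, c₂=7, n=22
p_obs = C(12,7)·C(10,8)/C(22,15); sum pmf over tables with pmf ≤ p_obs
p-value (two-sided) = 0.38080
At α=0.05: p ≥ α → fail to reject H₀

reject H₀: no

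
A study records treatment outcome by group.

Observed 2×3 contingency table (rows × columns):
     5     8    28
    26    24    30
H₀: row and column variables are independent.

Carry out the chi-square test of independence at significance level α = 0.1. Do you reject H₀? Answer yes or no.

Row totals [41, 80], col totals [31, 32, 58], n=121
χ² = (5−10.50)²/10.50 + (8−10.84)²/10.84 + (28−19.65)²/19.65 + (26−20.50)²/20.50 + (24−21.16)²/21.16 + (30−38.35)²/38.35 = 10.8519
df = 2
p-value (upper-tail) = 0.00440
At α=0.1: p < α → reject H₀

reject H₀: yes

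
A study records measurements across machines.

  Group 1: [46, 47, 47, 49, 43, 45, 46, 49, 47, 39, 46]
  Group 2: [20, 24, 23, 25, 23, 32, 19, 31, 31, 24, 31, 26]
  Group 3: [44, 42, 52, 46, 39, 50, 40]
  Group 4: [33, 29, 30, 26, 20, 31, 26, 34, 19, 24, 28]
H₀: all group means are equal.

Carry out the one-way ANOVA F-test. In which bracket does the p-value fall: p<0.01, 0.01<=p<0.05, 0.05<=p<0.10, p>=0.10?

p-value bracket: p<0.01

Group means [45.82, 25.75, 44.71, 27.27], grand mean 34.780
SSB = Σnᵢ(x̄ᵢ−x̄)² = 3629.528; SSW = ΣΣ(x−x̄ᵢ)² = 685.497
MSB = 3629.528/3 = 1209.8425; MSW = 685.497/37 = 18.5269
F = MSB/MSW = 65.3018
df = (3, 37)
p-value (upper-tail) = 0.00000
→ bracket: p<0.01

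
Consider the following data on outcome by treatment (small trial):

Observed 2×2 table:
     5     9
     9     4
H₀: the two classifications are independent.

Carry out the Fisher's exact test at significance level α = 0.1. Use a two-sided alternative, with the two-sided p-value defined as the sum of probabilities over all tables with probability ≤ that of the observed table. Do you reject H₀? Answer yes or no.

Margins: r₁=14, r₂=13, c₁=14, c₂=13, n=27
p_obs = C(14,5)·C(13,9)/C(27,14); sum pmf over tables with pmf ≤ p_obs
p-value (two-sided) = 0.12835
At α=0.1: p ≥ α → fail to reject H₀

reject H₀: no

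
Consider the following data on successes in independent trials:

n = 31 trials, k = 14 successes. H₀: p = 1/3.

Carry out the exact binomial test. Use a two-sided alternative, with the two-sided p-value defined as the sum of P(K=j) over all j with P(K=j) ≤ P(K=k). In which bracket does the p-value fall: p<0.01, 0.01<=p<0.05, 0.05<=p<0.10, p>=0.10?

p-value bracket: p>=0.10

Exact binomial: n=31, k=14, p₀=1/3=0.3333
P(X=j) = C(n,j)·p₀^j·(1−p₀)^(n−j); p = Σ P(X=j) over j with P(X=j) ≤ P(X=14)
p-value (two-sided) = 0.18289
→ bracket: p>=0.10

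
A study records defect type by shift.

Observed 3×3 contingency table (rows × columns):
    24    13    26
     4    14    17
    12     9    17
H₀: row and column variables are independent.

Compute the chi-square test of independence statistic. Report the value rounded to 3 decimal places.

Row totals [63, 35, 38], col totals [40, 36, 60], n=136
χ² = (24−18.53)²/18.53 + (13−16.68)²/16.68 + (26−27.79)²/27.79 + (4−10.29)²/10.29 + (14−9.26)²/9.26 + (17−15.44)²/15.44 + (12−11.18)²/11.18 + (9−10.06)²/10.06 + (17−16.76)²/16.76 = 9.1429
df = 4

test statistic = 9.143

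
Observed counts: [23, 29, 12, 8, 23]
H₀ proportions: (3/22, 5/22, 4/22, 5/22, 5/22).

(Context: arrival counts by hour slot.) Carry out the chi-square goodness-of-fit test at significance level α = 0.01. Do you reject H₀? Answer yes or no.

reject H₀: yes

n = 95; E_i = n·p_i = [12.95, 21.59, 17.27, 21.59, 21.59]
χ² = (23−12.95)²/12.95 + (29−21.59)²/21.59 + (12−17.27)²/17.27 + (8−21.59)²/21.59 + (23−21.59)²/21.59 = 20.5888
df = 4
p-value (upper-tail) = 0.00038
At α=0.01: p < α → reject H₀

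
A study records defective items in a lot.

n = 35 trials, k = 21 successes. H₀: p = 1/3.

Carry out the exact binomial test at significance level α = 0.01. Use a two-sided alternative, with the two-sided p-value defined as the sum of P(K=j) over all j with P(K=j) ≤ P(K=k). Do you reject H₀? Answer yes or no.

reject H₀: yes

Exact binomial: n=35, k=21, p₀=1/3=0.3333
P(X=j) = C(n,j)·p₀^j·(1−p₀)^(n−j); p = Σ P(X=j) over j with P(X=j) ≤ P(X=21)
p-value (two-sided) = 0.00177
At α=0.01: p < α → reject H₀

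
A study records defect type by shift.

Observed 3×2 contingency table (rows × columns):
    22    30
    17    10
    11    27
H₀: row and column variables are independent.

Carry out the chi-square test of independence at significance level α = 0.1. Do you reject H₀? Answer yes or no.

reject H₀: yes

Row totals [52, 27, 38], col totals [50, 67], n=117
χ² = (22−22.22)²/22.22 + (30−29.78)²/29.78 + (17−11.54)²/11.54 + (10−15.46)²/15.46 + (11−16.24)²/16.24 + (27−21.76)²/21.76 = 7.4700
df = 2
p-value (upper-tail) = 0.02387
At α=0.1: p < α → reject H₀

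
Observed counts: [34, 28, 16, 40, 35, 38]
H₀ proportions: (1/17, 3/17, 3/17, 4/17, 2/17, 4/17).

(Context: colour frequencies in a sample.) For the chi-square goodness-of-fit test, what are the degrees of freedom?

degrees of freedom = 5

df = k − 1 = 6 − 1 = 5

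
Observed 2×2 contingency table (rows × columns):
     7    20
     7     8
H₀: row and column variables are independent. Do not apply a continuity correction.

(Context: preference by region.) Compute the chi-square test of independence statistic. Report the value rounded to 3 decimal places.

Row totals [27, 15], col totals [14, 28], n=42
χ² = (7−9.00)²/9.00 + (20−18.00)²/18.00 + (7−5.00)²/5.00 + (8−10.00)²/10.00 = 1.8667
df = 1

test statistic = 1.867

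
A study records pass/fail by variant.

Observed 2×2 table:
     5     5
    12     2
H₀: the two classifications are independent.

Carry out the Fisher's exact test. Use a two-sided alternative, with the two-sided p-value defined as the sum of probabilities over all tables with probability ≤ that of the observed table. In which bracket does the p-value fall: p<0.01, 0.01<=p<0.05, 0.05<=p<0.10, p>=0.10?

p-value bracket: 0.05<=p<0.10

Margins: r₁=10, r₂=14, c₁=17, c₂=7, n=24
p_obs = C(10,5)·C(14,12)/C(24,17); sum pmf over tables with pmf ≤ p_obs
p-value (two-sided) = 0.08501
→ bracket: 0.05<=p<0.10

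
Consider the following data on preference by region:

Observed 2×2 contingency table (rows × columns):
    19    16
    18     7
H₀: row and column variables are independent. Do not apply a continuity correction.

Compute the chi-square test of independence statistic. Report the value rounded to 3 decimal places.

test statistic = 1.936

Row totals [35, 25], col totals [37, 23], n=60
χ² = (19−21.58)²/21.58 + (16−13.42)²/13.42 + (18−15.42)²/15.42 + (7−9.58)²/9.58 = 1.9359
df = 1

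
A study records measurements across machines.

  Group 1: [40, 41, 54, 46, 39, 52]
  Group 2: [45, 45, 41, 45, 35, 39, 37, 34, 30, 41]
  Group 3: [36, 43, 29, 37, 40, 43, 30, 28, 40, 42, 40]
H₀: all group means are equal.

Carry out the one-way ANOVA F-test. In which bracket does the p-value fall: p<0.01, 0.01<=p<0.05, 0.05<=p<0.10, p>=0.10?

p-value bracket: 0.01<=p<0.05

Group means [45.33, 39.20, 37.09], grand mean 39.704
SSB = Σnᵢ(x̄ᵢ−x̄)² = 267.787; SSW = ΣΣ(x−x̄ᵢ)² = 767.842
MSB = 267.787/2 = 133.8936; MSW = 767.842/24 = 31.9934
F = MSB/MSW = 4.1850
df = (2, 24)
p-value (upper-tail) = 0.02759
→ bracket: 0.01<=p<0.05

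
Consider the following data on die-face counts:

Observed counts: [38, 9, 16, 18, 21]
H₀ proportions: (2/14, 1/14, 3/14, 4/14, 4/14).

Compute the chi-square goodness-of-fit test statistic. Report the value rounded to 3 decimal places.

n = 102; E_i = n·p_i = [14.57, 7.29, 21.86, 29.14, 29.14]
χ² = (38−14.57)²/14.57 + (9−7.29)²/7.29 + (16−21.86)²/21.86 + (18−29.14)²/29.14 + (21−29.14)²/29.14 = 46.1781
df = 4

test statistic = 46.178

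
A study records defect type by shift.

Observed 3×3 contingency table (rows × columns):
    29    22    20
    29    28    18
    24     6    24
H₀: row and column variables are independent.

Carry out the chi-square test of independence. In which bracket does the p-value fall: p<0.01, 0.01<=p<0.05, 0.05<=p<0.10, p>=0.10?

p-value bracket: 0.01<=p<0.05

Row totals [71, 75, 54], col totals [82, 56, 62], n=200
χ² = (29−29.11)²/29.11 + (22−19.88)²/19.88 + (20−22.01)²/22.01 + (29−30.75)²/30.75 + (28−21.00)²/21.00 + (18−23.25)²/23.25 + (24−22.14)²/22.14 + (6−15.12)²/15.12 + (24−16.74)²/16.74 = 12.8343
df = 4
p-value (upper-tail) = 0.01211
→ bracket: 0.01<=p<0.05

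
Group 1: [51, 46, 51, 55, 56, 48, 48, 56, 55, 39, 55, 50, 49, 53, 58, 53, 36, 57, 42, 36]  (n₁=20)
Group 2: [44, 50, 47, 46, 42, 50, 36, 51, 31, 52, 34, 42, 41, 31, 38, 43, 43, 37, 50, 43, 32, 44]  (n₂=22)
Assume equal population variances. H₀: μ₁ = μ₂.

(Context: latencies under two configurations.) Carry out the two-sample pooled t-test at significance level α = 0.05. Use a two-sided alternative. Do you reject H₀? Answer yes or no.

x̄₁=49.700, s₁=6.806, n₁=20
x̄₂=42.136, s₂=6.578, n₂=22
s_p² = [19·6.806² + 21·6.578²]/40 = 44.7198
SE = √(s_p²·(1/20+1/22)) = 2.0661
t = (49.700−42.136)/2.0661 = 3.6609
df = 40
p-value (two-sided) = 0.00073
At α=0.05: p < α → reject H₀

reject H₀: yes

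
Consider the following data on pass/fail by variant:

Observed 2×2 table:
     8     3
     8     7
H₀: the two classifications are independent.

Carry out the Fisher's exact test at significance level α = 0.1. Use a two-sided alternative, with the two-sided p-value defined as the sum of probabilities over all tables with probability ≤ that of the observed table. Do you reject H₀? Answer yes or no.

reject H₀: no

Margins: r₁=11, r₂=15, c₁=16, c₂=10, n=26
p_obs = C(11,8)·C(15,8)/C(26,16); sum pmf over tables with pmf ≤ p_obs
p-value (two-sided) = 0.42786
At α=0.1: p ≥ α → fail to reject H₀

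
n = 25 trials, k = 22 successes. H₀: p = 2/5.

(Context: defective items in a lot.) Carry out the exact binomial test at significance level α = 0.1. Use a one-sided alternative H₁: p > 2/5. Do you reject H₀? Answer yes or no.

Exact binomial: n=25, k=22, p₀=2/5=0.4000
P(X≥22) from Σ C(n,i)·p₀^i·(1−p₀)^(n−i)
p-value (one-sided, H₁ greater) = 0.00000
At α=0.1: p < α → reject H₀

reject H₀: yes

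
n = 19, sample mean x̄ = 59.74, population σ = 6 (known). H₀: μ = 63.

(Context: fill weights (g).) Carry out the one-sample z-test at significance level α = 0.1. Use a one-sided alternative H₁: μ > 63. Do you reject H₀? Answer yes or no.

SE = σ/√n = 6/√19 = 1.3765
z = (x̄−μ₀)/SE = (59.74−63)/1.3765 = -2.3683
p-value (one-sided, H₁ greater) = 0.99107
At α=0.1: p ≥ α → fail to reject H₀

reject H₀: no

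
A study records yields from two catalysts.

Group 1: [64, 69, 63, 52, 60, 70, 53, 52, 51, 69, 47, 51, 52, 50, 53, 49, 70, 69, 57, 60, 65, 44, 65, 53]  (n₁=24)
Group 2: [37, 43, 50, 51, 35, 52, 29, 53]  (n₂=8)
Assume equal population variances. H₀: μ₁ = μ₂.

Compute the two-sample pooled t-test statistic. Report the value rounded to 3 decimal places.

test statistic = 4.078

x̄₁=57.833, s₁=8.239, n₁=24
x̄₂=43.750, s₂=9.146, n₂=8
s_p² = [23·8.239² + 7·9.146²]/30 = 71.5611
SE = √(s_p²·(1/24+1/8)) = 3.4535
t = (57.833−43.750)/3.4535 = 4.0780
df = 30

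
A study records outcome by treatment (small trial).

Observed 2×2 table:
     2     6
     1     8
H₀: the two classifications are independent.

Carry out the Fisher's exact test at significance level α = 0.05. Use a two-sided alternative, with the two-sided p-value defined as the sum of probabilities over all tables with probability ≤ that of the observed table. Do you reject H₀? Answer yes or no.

reject H₀: no

Margins: r₁=8, r₂=9, c₁=3, c₂=14, n=17
p_obs = C(8,2)·C(9,1)/C(17,3); sum pmf over tables with pmf ≤ p_obs
p-value (two-sided) = 0.57647
At α=0.05: p ≥ α → fail to reject H₀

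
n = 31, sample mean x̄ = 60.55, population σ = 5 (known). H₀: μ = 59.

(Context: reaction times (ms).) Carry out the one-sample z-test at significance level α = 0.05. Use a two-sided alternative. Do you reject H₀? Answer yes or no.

SE = σ/√n = 5/√31 = 0.8980
z = (x̄−μ₀)/SE = (60.55−59)/0.8980 = 1.7260
p-value (two-sided) = 0.08435
At α=0.05: p ≥ α → fail to reject H₀

reject H₀: no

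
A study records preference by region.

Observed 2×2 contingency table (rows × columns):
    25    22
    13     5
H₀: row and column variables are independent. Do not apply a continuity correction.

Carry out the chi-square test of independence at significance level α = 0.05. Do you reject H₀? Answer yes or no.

reject H₀: no

Row totals [47, 18], col totals [38, 27], n=65
χ² = (25−27.48)²/27.48 + (22−19.52)²/19.52 + (13−10.52)²/10.52 + (5−7.48)²/7.48 = 1.9411
df = 1
p-value (upper-tail) = 0.16355
At α=0.05: p ≥ α → fail to reject H₀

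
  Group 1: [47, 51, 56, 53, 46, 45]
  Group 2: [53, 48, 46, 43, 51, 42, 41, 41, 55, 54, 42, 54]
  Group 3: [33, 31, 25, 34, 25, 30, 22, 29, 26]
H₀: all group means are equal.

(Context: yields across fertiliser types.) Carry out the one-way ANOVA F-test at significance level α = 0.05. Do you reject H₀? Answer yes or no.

Group means [49.67, 47.50, 28.33], grand mean 41.593
SSB = Σnᵢ(x̄ᵢ−x̄)² = 2392.185; SSW = ΣΣ(x−x̄ᵢ)² = 578.333
MSB = 2392.185/2 = 1196.0926; MSW = 578.333/24 = 24.0972
F = MSB/MSW = 49.6361
df = (2, 24)
p-value (upper-tail) = 0.00000
At α=0.05: p < α → reject H₀

reject H₀: yes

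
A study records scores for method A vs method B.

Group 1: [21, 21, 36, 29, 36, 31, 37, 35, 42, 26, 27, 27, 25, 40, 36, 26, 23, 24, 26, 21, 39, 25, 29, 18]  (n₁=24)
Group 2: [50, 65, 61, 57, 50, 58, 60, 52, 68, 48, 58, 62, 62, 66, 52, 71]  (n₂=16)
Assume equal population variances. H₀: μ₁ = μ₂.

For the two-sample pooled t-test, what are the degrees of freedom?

degrees of freedom = 38

df = n₁ + n₂ − 2 = 24 + 16 − 2 = 38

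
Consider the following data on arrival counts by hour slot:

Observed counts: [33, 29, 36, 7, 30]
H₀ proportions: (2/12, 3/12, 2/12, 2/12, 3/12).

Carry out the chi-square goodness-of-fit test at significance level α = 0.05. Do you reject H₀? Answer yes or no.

reject H₀: yes

n = 135; E_i = n·p_i = [22.50, 33.75, 22.50, 22.50, 33.75]
χ² = (33−22.50)²/22.50 + (29−33.75)²/33.75 + (36−22.50)²/22.50 + (7−22.50)²/22.50 + (30−33.75)²/33.75 = 24.7630
df = 4
p-value (upper-tail) = 0.00006
At α=0.05: p < α → reject H₀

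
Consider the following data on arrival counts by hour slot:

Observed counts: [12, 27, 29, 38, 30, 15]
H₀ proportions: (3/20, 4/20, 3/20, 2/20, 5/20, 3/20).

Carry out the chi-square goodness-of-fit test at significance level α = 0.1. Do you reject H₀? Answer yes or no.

reject H₀: yes

n = 151; E_i = n·p_i = [22.65, 30.20, 22.65, 15.10, 37.75, 22.65]
χ² = (12−22.65)²/22.65 + (27−30.20)²/30.20 + (29−22.65)²/22.65 + (38−15.10)²/15.10 + (30−37.75)²/37.75 + (15−22.65)²/22.65 = 46.0309
df = 5
p-value (upper-tail) = 0.00000
At α=0.1: p < α → reject H₀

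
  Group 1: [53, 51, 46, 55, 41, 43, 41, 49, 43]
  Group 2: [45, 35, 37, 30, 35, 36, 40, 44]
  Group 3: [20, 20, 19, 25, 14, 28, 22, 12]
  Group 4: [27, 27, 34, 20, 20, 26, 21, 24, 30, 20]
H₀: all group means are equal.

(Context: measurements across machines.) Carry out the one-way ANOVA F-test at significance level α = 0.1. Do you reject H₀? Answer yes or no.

reject H₀: yes

Group means [46.89, 37.75, 20.00, 24.90], grand mean 32.371
SSB = Σnᵢ(x̄ᵢ−x̄)² = 3910.883; SSW = ΣΣ(x−x̄ᵢ)² = 801.289
MSB = 3910.883/3 = 1303.6275; MSW = 801.289/31 = 25.8480
F = MSB/MSW = 50.4343
df = (3, 31)
p-value (upper-tail) = 0.00000
At α=0.1: p < α → reject H₀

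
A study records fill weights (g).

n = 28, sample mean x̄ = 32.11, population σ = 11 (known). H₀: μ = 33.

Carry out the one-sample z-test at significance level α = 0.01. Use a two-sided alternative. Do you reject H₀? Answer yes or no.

SE = σ/√n = 11/√28 = 2.0788
z = (x̄−μ₀)/SE = (32.11−33)/2.0788 = -0.4281
p-value (two-sided) = 0.66856
At α=0.01: p ≥ α → fail to reject H₀

reject H₀: no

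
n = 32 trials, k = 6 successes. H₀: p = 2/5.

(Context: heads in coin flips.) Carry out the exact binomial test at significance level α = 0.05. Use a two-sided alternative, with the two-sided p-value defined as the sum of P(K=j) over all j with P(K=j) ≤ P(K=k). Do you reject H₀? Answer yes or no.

Exact binomial: n=32, k=6, p₀=2/5=0.4000
P(X=j) = C(n,j)·p₀^j·(1−p₀)^(n−j); p = Σ P(X=j) over j with P(X=j) ≤ P(X=6)
p-value (two-sided) = 0.01755
At α=0.05: p < α → reject H₀

reject H₀: yes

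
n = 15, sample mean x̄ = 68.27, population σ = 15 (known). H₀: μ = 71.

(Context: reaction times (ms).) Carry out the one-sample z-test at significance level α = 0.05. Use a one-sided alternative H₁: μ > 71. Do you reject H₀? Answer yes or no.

reject H₀: no

SE = σ/√n = 15/√15 = 3.8730
z = (x̄−μ₀)/SE = (68.27−71)/3.8730 = -0.7049
p-value (one-sided, H₁ greater) = 0.75956
At α=0.05: p ≥ α → fail to reject H₀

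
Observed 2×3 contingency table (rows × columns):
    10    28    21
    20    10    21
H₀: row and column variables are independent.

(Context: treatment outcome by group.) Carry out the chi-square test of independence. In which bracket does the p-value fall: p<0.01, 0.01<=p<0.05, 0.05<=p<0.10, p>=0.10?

p-value bracket: p<0.01

Row totals [59, 51], col totals [30, 38, 42], n=110
χ² = (10−16.09)²/16.09 + (28−20.38)²/20.38 + (21−22.53)²/22.53 + (20−13.91)²/13.91 + (10−17.62)²/17.62 + (21−19.47)²/19.47 = 11.3378
df = 2
p-value (upper-tail) = 0.00345
→ bracket: p<0.01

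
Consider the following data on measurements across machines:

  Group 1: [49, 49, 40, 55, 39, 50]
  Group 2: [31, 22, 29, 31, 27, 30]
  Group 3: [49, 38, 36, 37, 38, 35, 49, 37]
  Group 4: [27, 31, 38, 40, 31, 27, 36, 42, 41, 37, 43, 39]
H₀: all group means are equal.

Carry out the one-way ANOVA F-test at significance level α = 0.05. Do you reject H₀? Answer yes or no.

Group means [47.00, 28.33, 39.88, 36.00], grand mean 37.594
SSB = Σnᵢ(x̄ᵢ−x̄)² = 1117.510; SSW = ΣΣ(x−x̄ᵢ)² = 834.208
MSB = 1117.510/3 = 372.5035; MSW = 834.208/28 = 29.7932
F = MSB/MSW = 12.5030
df = (3, 28)
p-value (upper-tail) = 0.00002
At α=0.05: p < α → reject H₀

reject H₀: yes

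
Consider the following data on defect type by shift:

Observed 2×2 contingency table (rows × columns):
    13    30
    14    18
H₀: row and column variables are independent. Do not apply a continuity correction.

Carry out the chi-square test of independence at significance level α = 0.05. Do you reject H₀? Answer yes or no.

Row totals [43, 32], col totals [27, 48], n=75
χ² = (13−15.48)²/15.48 + (30−27.52)²/27.52 + (14−11.52)²/11.52 + (18−20.48)²/20.48 = 1.4550
df = 1
p-value (upper-tail) = 0.22773
At α=0.05: p ≥ α → fail to reject H₀

reject H₀: no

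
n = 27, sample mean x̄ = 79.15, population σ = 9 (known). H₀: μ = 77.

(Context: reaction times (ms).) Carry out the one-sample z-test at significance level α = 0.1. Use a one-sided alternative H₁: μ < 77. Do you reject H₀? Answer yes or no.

SE = σ/√n = 9/√27 = 1.7321
z = (x̄−μ₀)/SE = (79.15−77)/1.7321 = 1.2413
p-value (one-sided, H₁ less) = 0.89275
At α=0.1: p ≥ α → fail to reject H₀

reject H₀: no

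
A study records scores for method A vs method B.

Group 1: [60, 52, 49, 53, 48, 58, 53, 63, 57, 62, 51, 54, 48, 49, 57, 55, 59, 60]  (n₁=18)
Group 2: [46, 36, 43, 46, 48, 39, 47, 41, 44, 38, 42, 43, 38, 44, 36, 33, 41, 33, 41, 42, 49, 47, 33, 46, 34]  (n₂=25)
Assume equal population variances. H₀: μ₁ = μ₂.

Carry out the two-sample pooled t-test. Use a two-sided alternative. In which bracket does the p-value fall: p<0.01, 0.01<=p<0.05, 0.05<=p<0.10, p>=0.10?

x̄₁=54.889, s₁=4.849, n₁=18
x̄₂=41.200, s₂=5.000, n₂=25
s_p² = [17·4.849² + 24·5.000²]/41 = 24.3848
SE = √(s_p²·(1/18+1/25)) = 1.5265
t = (54.889−41.200)/1.5265 = 8.9677
df = 41
p-value (two-sided) = 0.00000
→ bracket: p<0.01

p-value bracket: p<0.01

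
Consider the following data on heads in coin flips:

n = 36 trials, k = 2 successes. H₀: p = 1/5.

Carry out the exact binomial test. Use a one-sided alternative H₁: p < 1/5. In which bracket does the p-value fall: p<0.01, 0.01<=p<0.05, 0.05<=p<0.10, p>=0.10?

p-value bracket: 0.01<=p<0.05

Exact binomial: n=36, k=2, p₀=1/5=0.2000
P(X≤2) from Σ C(n,i)·p₀^i·(1−p₀)^(n−i)
p-value (one-sided, H₁ less) = 0.01602
→ bracket: 0.01<=p<0.05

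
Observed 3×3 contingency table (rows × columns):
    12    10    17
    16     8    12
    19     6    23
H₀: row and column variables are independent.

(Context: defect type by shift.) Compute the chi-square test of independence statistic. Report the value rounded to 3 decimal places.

test statistic = 4.109

Row totals [39, 36, 48], col totals [47, 24, 52], n=123
χ² = (12−14.90)²/14.90 + (10−7.61)²/7.61 + (17−16.49)²/16.49 + (16−13.76)²/13.76 + (8−7.02)²/7.02 + (12−15.22)²/15.22 + (19−18.34)²/18.34 + (6−9.37)²/9.37 + (23−20.29)²/20.29 = 4.1090
df = 4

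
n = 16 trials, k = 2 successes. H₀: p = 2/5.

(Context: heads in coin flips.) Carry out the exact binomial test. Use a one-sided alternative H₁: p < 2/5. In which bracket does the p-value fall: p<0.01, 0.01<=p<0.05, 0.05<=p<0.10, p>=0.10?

Exact binomial: n=16, k=2, p₀=2/5=0.4000
P(X≤2) from Σ C(n,i)·p₀^i·(1−p₀)^(n−i)
p-value (one-sided, H₁ less) = 0.01834
→ bracket: 0.01<=p<0.05

p-value bracket: 0.01<=p<0.05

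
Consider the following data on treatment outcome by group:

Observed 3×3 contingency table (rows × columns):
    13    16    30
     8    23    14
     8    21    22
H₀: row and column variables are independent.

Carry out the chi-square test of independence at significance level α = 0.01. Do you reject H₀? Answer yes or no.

Row totals [59, 45, 51], col totals [29, 60, 66], n=155
χ² = (13−11.04)²/11.04 + (16−22.84)²/22.84 + (30−25.12)²/25.12 + (8−8.42)²/8.42 + (23−17.42)²/17.42 + (14−19.16)²/19.16 + (8−9.54)²/9.54 + (21−19.74)²/19.74 + (22−21.72)²/21.72 = 6.8752
df = 4
p-value (upper-tail) = 0.14263
At α=0.01: p ≥ α → fail to reject H₀

reject H₀: no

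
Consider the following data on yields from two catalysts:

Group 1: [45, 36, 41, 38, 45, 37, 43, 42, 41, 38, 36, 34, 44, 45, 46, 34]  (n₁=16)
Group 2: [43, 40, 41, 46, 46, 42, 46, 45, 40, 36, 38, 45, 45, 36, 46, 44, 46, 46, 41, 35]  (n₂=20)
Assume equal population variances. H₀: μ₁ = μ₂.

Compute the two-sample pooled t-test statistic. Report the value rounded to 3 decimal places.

x̄₁=40.312, s₁=4.175, n₁=16
x̄₂=42.350, s₂=3.787, n₂=20
s_p² = [15·4.175² + 19·3.787²]/34 = 15.7055
SE = √(s_p²·(1/16+1/20)) = 1.3292
t = (40.312−42.350)/1.3292 = -1.5328
df = 34

test statistic = -1.533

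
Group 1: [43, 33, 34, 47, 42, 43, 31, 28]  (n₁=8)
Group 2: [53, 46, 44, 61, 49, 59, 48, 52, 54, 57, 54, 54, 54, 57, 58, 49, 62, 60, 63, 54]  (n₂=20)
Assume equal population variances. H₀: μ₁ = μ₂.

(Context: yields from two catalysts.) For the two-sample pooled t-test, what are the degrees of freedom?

df = n₁ + n₂ − 2 = 8 + 20 − 2 = 26

degrees of freedom = 26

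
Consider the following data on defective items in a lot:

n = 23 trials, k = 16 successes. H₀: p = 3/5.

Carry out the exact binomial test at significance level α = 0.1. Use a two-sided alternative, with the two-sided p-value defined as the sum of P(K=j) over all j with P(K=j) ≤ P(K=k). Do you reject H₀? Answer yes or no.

reject H₀: no

Exact binomial: n=23, k=16, p₀=3/5=0.6000
P(X=j) = C(n,j)·p₀^j·(1−p₀)^(n−j); p = Σ P(X=j) over j with P(X=j) ≤ P(X=16)
p-value (two-sided) = 0.40091
At α=0.1: p ≥ α → fail to reject H₀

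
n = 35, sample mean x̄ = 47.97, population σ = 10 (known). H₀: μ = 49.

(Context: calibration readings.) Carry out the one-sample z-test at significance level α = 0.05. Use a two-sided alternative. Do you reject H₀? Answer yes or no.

SE = σ/√n = 10/√35 = 1.6903
z = (x̄−μ₀)/SE = (47.97−49)/1.6903 = -0.6094
p-value (two-sided) = 0.54229
At α=0.05: p ≥ α → fail to reject H₀

reject H₀: no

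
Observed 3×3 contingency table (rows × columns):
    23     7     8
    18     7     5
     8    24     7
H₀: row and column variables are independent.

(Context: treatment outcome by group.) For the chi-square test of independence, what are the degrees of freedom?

df = (r−1)(c−1) = (3−1)·(3−1) = 4

degrees of freedom = 4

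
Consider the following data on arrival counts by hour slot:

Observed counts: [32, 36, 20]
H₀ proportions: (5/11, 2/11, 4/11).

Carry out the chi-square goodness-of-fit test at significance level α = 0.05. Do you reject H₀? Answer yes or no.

n = 88; E_i = n·p_i = [40.00, 16.00, 32.00]
χ² = (32−40.00)²/40.00 + (36−16.00)²/16.00 + (20−32.00)²/32.00 = 31.1000
df = 2
p-value (upper-tail) = 0.00000
At α=0.05: p < α → reject H₀

reject H₀: yes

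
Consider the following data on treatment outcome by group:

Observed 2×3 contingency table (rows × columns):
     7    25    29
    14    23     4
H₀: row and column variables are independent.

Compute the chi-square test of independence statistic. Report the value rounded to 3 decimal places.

test statistic = 18.132

Row totals [61, 41], col totals [21, 48, 33], n=102
χ² = (7−12.56)²/12.56 + (25−28.71)²/28.71 + (29−19.74)²/19.74 + (14−8.44)²/8.44 + (23−19.29)²/19.29 + (4−13.26)²/13.26 = 18.1316
df = 2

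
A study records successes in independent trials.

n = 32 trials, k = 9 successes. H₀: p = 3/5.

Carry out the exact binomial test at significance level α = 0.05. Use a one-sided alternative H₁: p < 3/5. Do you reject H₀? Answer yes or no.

Exact binomial: n=32, k=9, p₀=3/5=0.6000
P(X≤9) from Σ C(n,i)·p₀^i·(1−p₀)^(n−i)
p-value (one-sided, H₁ less) = 0.00026
At α=0.05: p < α → reject H₀

reject H₀: yes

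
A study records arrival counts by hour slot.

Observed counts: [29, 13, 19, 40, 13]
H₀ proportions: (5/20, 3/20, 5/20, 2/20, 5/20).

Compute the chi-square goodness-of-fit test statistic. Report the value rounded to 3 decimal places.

n = 114; E_i = n·p_i = [28.50, 17.10, 28.50, 11.40, 28.50]
χ² = (29−28.50)²/28.50 + (13−17.10)²/17.10 + (19−28.50)²/28.50 + (40−11.40)²/11.40 + (13−28.50)²/28.50 = 84.3392
df = 4

test statistic = 84.339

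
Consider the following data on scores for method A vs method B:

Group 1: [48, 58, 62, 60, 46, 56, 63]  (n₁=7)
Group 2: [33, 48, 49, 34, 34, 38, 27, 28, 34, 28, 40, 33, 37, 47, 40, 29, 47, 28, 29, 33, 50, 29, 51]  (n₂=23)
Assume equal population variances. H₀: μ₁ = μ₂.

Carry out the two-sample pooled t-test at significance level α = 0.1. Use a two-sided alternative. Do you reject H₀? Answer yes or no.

x̄₁=56.143, s₁=6.694, n₁=7
x̄₂=36.783, s₂=8.141, n₂=23
s_p² = [6·6.694² + 22·8.141²]/28 = 61.6704
SE = √(s_p²·(1/7+1/23)) = 3.3899
t = (56.143−36.783)/3.3899 = 5.7112
df = 28
p-value (two-sided) = 0.00000
At α=0.1: p < α → reject H₀

reject H₀: yes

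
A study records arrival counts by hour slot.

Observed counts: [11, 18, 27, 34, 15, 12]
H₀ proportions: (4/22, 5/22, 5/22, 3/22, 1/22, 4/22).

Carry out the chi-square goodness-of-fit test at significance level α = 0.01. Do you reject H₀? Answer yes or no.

reject H₀: yes

n = 117; E_i = n·p_i = [21.27, 26.59, 26.59, 15.95, 5.32, 21.27]
χ² = (11−21.27)²/21.27 + (18−26.59)²/26.59 + (27−26.59)²/26.59 + (34−15.95)²/15.95 + (15−5.32)²/5.32 + (12−21.27)²/21.27 = 49.8208
df = 5
p-value (upper-tail) = 0.00000
At α=0.01: p < α → reject H₀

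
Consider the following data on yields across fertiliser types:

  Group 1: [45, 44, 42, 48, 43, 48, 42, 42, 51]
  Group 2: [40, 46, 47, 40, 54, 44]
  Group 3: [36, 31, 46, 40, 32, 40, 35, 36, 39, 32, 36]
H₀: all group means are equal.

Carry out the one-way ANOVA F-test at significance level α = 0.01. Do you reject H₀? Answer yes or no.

reject H₀: yes

Group means [45.00, 45.17, 36.64], grand mean 41.500
SSB = Σnᵢ(x̄ᵢ−x̄)² = 451.121; SSW = ΣΣ(x−x̄ᵢ)² = 417.379
MSB = 451.121/2 = 225.5606; MSW = 417.379/23 = 18.1469
F = MSB/MSW = 12.4297
df = (2, 23)
p-value (upper-tail) = 0.00022
At α=0.01: p < α → reject H₀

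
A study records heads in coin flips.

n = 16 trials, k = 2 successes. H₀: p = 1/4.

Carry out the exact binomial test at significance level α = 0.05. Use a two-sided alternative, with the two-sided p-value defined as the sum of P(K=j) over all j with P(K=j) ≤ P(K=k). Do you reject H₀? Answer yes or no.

reject H₀: no

Exact binomial: n=16, k=2, p₀=1/4=0.2500
P(X=j) = C(n,j)·p₀^j·(1−p₀)^(n−j); p = Σ P(X=j) over j with P(X=j) ≤ P(X=2)
p-value (two-sided) = 0.38677
At α=0.05: p ≥ α → fail to reject H₀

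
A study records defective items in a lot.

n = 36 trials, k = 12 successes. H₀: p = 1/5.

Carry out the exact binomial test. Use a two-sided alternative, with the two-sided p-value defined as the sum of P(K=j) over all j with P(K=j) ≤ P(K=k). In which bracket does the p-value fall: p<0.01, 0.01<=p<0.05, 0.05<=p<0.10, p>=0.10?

p-value bracket: 0.05<=p<0.10

Exact binomial: n=36, k=12, p₀=1/5=0.2000
P(X=j) = C(n,j)·p₀^j·(1−p₀)^(n−j); p = Σ P(X=j) over j with P(X=j) ≤ P(X=12)
p-value (two-sided) = 0.05845
→ bracket: 0.05<=p<0.10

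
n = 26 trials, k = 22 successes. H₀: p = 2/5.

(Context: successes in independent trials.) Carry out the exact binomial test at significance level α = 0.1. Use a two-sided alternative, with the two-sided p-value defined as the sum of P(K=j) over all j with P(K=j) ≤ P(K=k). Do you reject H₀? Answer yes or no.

Exact binomial: n=26, k=22, p₀=2/5=0.4000
P(X=j) = C(n,j)·p₀^j·(1−p₀)^(n−j); p = Σ P(X=j) over j with P(X=j) ≤ P(X=22)
p-value (two-sided) = 0.00001
At α=0.1: p < α → reject H₀

reject H₀: yes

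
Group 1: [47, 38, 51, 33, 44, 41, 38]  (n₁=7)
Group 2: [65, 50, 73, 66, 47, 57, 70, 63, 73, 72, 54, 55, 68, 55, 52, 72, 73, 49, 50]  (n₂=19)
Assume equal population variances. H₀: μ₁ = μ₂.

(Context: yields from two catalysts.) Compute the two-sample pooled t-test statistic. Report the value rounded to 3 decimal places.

test statistic = -5.007

x̄₁=41.714, s₁=6.102, n₁=7
x̄₂=61.263, s₂=9.568, n₂=19
s_p² = [6·6.102² + 18·9.568²]/24 = 77.9630
SE = √(s_p²·(1/7+1/19)) = 3.9040
t = (41.714−61.263)/3.9040 = -5.0074
df = 24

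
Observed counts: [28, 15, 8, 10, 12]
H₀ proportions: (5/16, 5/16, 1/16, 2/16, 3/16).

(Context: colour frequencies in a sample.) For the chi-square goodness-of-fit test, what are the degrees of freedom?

degrees of freedom = 4

df = k − 1 = 5 − 1 = 4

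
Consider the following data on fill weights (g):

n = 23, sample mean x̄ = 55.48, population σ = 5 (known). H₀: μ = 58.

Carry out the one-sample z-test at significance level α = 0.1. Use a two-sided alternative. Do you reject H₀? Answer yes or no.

SE = σ/√n = 5/√23 = 1.0426
z = (x̄−μ₀)/SE = (55.48−58)/1.0426 = -2.4171
p-value (two-sided) = 0.01564
At α=0.1: p < α → reject H₀

reject H₀: yes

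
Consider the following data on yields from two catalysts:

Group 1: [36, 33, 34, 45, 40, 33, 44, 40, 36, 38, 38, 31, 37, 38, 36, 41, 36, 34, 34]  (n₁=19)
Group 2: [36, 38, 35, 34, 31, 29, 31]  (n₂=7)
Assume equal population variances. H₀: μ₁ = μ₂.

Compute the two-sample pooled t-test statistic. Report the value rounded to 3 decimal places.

x̄₁=37.053, s₁=3.719, n₁=19
x̄₂=33.429, s₂=3.207, n₂=7
s_p² = [18·3.719² + 6·3.207²]/24 = 12.9442
SE = √(s_p²·(1/19+1/7)) = 1.5907
t = (37.053−33.429)/1.5907 = 2.2782
df = 24

test statistic = 2.278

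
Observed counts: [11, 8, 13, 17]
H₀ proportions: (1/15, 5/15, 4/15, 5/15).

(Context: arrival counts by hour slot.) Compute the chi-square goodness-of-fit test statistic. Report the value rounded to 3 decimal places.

n = 49; E_i = n·p_i = [3.27, 16.33, 13.07, 16.33]
χ² = (11−3.27)²/3.27 + (8−16.33)²/16.33 + (13−13.07)²/13.07 + (17−16.33)²/16.33 = 22.5867
df = 3

test statistic = 22.587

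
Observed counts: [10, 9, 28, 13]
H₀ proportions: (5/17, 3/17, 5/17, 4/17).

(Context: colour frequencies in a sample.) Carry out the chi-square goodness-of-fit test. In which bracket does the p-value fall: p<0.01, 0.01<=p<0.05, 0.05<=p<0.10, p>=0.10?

n = 60; E_i = n·p_i = [17.65, 10.59, 17.65, 14.12]
χ² = (10−17.65)²/17.65 + (9−10.59)²/10.59 + (28−17.65)²/17.65 + (13−14.12)²/14.12 = 9.7142
df = 3
p-value (upper-tail) = 0.02116
→ bracket: 0.01<=p<0.05

p-value bracket: 0.01<=p<0.05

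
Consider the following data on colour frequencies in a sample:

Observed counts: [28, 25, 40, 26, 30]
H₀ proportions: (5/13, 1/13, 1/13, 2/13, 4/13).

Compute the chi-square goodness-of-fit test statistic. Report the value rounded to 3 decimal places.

n = 149; E_i = n·p_i = [57.31, 11.46, 11.46, 22.92, 45.85]
χ² = (28−57.31)²/57.31 + (25−11.46)²/11.46 + (40−11.46)²/11.46 + (26−22.92)²/22.92 + (30−45.85)²/45.85 = 107.9289
df = 4

test statistic = 107.929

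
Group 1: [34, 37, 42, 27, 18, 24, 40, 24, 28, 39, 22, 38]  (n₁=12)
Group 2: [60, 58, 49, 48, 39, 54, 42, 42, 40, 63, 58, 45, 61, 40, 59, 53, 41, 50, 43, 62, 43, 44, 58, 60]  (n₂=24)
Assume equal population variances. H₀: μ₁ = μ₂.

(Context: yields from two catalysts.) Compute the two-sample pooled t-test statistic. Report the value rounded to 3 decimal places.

test statistic = -6.602

x̄₁=31.083, s₁=8.163, n₁=12
x̄₂=50.500, s₂=8.393, n₂=24
s_p² = [11·8.163² + 23·8.393²]/34 = 69.2034
SE = √(s_p²·(1/12+1/24)) = 2.9412
t = (31.083−50.500)/2.9412 = -6.6017
df = 34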